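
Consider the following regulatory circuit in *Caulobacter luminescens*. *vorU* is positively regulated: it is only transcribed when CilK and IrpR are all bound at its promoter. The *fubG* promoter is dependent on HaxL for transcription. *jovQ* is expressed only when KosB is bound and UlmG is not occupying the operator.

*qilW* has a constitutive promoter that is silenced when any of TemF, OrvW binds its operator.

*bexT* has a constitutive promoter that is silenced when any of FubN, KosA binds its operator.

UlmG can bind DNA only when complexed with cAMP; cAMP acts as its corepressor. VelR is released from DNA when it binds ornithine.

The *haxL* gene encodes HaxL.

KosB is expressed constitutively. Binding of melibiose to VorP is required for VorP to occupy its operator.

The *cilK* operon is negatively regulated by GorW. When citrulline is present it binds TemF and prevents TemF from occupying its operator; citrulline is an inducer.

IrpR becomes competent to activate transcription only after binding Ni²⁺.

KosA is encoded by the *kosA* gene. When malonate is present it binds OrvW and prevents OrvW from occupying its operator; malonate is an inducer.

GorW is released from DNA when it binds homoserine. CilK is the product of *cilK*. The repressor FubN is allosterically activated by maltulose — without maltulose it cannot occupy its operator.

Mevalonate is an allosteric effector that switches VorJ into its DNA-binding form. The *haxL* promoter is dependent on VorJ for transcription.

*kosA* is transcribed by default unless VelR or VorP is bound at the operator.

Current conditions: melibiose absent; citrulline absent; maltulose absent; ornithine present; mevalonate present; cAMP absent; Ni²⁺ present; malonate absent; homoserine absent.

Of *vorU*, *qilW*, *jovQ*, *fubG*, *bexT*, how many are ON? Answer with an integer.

2

Homoserine is absent, so GorW is active.
With repressor GorW bound, *cilK* is not transcribed.
So CilK is not produced.
Ni²⁺ is present, so IrpR is active.
Required activator CilK is absent, so *vorU* is not transcribed.
→ *vorU* is OFF.
Citrulline is absent, so TemF is active.
Malonate is absent, so OrvW is active.
With repressor TemF bound, *qilW* is not transcribed.
→ *qilW* is OFF.
cAMP is absent, so UlmG is inactive.
KosB is produced constitutively and is active.
No repressor is bound and KosB is active, so *jovQ* is transcribed.
→ *jovQ* is ON.
Mevalonate is present, so VorJ is active.
No repressor is bound and VorJ is active, so *haxL* is transcribed.
So HaxL is produced and active.
No repressor is bound and HaxL is active, so *fubG* is transcribed.
→ *fubG* is ON.
Maltulose is absent, so FubN is inactive.
Ornithine is present, so VelR is inactive.
Melibiose is absent, so VorP is inactive.
With no repressor bound, *kosA* is transcribed.
So KosA is produced and active.
With repressor KosA bound, *bexT* is not transcribed.
→ *bexT* is OFF.
2 of the 5 genes are transcribed.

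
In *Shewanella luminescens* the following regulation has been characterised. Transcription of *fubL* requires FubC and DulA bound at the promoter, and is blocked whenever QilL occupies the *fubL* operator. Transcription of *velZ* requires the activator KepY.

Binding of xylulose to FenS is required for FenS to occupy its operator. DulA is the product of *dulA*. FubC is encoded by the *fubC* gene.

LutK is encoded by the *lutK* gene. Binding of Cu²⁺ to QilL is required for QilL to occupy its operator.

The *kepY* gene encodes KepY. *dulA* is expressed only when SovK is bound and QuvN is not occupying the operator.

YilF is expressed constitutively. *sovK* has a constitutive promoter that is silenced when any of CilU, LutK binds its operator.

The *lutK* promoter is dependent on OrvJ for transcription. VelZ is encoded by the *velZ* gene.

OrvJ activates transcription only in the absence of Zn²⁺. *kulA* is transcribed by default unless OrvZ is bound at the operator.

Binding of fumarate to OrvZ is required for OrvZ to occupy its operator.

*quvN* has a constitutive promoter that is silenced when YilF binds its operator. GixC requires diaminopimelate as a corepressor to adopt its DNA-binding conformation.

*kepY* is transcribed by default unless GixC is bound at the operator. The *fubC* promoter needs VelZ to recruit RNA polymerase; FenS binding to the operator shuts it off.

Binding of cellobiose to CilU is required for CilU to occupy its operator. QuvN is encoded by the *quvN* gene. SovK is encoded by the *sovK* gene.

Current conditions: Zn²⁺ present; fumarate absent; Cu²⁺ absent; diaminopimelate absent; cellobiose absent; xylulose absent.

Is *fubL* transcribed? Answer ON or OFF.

ON

Diaminopimelate is absent, so GixC is inactive.
With no repressor bound, *kepY* is transcribed.
So KepY is produced and active.
No repressor is bound and KepY is active, so *velZ* is transcribed.
So VelZ is produced and active.
Xylulose is absent, so FenS is inactive.
No repressor is bound and VelZ is active, so *fubC* is transcribed.
So FubC is produced and active.
Cu²⁺ is absent, so QilL is inactive.
Cellobiose is absent, so CilU is inactive.
Zn²⁺ is present, so OrvJ is inactive.
Required activator OrvJ is absent, so *lutK* is not transcribed.
So LutK is not produced.
With no repressor bound, *sovK* is transcribed.
So SovK is produced and active.
YilF is produced constitutively and is active.
With repressor YilF bound, *quvN* is not transcribed.
So QuvN is not produced.
No repressor is bound and SovK is active, so *dulA* is transcribed.
So DulA is produced and active.
No repressor is bound and FubC and DulA are active, so *fubL* is transcribed.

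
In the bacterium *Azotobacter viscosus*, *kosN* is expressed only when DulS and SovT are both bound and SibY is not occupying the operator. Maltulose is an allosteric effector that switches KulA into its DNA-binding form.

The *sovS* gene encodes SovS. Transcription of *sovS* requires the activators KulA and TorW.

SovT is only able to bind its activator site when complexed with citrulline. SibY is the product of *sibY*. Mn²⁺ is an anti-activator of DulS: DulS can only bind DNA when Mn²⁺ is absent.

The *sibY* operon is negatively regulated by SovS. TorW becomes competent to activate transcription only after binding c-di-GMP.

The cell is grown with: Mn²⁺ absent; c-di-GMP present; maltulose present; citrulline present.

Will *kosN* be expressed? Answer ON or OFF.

Mn²⁺ is absent, so DulS is active.
Citrulline is present, so SovT is active.
Maltulose is present, so KulA is active.
c-di-GMP is present, so TorW is active.
No repressor is bound and KulA and TorW are active, so *sovS* is transcribed.
So SovS is produced and active.
With repressor SovS bound, *sibY* is not transcribed.
So SibY is not produced.
No repressor is bound and DulS and SovT are active, so *kosN* is transcribed.

ON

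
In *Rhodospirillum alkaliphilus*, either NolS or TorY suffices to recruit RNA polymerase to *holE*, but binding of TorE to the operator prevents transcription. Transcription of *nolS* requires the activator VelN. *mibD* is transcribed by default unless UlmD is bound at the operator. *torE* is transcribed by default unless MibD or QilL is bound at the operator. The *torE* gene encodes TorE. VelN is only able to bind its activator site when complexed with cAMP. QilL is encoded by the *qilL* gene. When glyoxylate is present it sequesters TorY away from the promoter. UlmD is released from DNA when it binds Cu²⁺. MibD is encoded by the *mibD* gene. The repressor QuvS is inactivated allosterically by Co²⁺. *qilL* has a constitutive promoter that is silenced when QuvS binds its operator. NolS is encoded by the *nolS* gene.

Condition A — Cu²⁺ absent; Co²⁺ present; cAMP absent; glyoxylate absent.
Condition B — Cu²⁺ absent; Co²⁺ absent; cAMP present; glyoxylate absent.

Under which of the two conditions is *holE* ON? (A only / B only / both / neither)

Condition A:
Cu²⁺ is absent, so UlmD is active.
With repressor UlmD bound, *mibD* is not transcribed.
So MibD is not produced.
Co²⁺ is present, so QuvS is inactive.
With no repressor bound, *qilL* is transcribed.
So QilL is produced and active.
With repressor QilL bound, *torE* is not transcribed.
So TorE is not produced.
cAMP is absent, so VelN is inactive.
Required activator VelN is absent, so *nolS* is not transcribed.
So NolS is not produced.
Glyoxylate is absent, so TorY is active.
Activator TorY is present, so *holE* is transcribed.
→ *holE* is ON in A.
Condition B:
Cu²⁺ is absent, so UlmD is active.
With repressor UlmD bound, *mibD* is not transcribed.
So MibD is not produced.
Co²⁺ is absent, so QuvS is active.
With repressor QuvS bound, *qilL* is not transcribed.
So QilL is not produced.
With no repressor bound, *torE* is transcribed.
So TorE is produced and active.
cAMP is present, so VelN is active.
No repressor is bound and VelN is active, so *nolS* is transcribed.
So NolS is produced and active.
Glyoxylate is absent, so TorY is active.
With repressor TorE bound, *holE* is not transcribed.
→ *holE* is OFF in B.

A only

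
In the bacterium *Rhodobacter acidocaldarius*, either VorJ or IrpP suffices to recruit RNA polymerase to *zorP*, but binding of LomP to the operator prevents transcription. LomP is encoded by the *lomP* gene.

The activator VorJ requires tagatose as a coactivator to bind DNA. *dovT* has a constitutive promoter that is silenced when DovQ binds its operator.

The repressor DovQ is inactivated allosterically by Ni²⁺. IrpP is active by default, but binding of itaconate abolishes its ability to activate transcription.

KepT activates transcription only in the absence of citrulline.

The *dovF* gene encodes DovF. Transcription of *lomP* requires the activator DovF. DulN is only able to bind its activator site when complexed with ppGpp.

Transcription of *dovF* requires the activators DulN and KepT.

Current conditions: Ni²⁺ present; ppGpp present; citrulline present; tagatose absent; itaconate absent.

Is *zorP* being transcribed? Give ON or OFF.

Tagatose is absent, so VorJ is inactive.
Itaconate is absent, so IrpP is active.
ppGpp is present, so DulN is active.
Citrulline is present, so KepT is inactive.
Required activator KepT is absent, so *dovF* is not transcribed.
So DovF is not produced.
Required activator DovF is absent, so *lomP* is not transcribed.
So LomP is not produced.
Activator IrpP is present, so *zorP* is transcribed.

ON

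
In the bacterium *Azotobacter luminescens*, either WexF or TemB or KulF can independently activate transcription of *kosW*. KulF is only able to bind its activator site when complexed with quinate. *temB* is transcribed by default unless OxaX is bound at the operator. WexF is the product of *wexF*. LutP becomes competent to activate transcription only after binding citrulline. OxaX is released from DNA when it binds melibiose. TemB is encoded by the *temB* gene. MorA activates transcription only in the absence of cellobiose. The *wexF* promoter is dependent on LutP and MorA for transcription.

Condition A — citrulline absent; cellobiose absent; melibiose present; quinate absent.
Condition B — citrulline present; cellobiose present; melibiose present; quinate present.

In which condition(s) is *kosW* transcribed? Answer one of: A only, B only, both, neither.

Condition A:
Citrulline is absent, so LutP is inactive.
Cellobiose is absent, so MorA is active.
Required activator LutP is absent, so *wexF* is not transcribed.
So WexF is not produced.
Melibiose is present, so OxaX is inactive.
With no repressor bound, *temB* is transcribed.
So TemB is produced and active.
Quinate is absent, so KulF is inactive.
Activator TemB is present, so *kosW* is transcribed.
→ *kosW* is ON in A.
Condition B:
Citrulline is present, so LutP is active.
Cellobiose is present, so MorA is inactive.
Required activator MorA is absent, so *wexF* is not transcribed.
So WexF is not produced.
Melibiose is present, so OxaX is inactive.
With no repressor bound, *temB* is transcribed.
So TemB is produced and active.
Quinate is present, so KulF is active.
Activator TemB is present, so *kosW* is transcribed.
→ *kosW* is ON in B.

both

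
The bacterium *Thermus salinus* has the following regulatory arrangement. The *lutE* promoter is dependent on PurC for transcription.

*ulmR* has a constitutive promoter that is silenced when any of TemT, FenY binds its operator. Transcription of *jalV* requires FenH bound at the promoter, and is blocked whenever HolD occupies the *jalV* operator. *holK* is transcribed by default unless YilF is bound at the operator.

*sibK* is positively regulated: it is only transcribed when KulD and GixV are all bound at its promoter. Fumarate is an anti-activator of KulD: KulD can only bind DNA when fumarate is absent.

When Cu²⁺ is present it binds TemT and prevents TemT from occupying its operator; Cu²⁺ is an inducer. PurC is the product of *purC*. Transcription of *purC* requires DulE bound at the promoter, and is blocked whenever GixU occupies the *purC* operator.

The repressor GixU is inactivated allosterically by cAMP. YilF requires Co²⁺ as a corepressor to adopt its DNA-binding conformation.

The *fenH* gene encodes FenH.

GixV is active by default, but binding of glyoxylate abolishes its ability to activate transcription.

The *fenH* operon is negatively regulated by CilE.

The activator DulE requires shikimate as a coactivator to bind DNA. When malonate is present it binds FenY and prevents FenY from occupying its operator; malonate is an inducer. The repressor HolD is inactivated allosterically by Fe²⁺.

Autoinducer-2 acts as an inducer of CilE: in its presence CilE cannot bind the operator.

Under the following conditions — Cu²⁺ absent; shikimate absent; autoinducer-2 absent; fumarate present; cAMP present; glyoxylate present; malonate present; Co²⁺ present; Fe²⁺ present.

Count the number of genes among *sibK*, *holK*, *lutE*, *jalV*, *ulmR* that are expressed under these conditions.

0

Fumarate is present, so KulD is inactive.
Glyoxylate is present, so GixV is inactive.
Required activator KulD is absent, so *sibK* is not transcribed.
→ *sibK* is OFF.
Co²⁺ is present, so YilF is active.
With repressor YilF bound, *holK* is not transcribed.
→ *holK* is OFF.
Shikimate is absent, so DulE is inactive.
cAMP is present, so GixU is inactive.
Required activator DulE is absent, so *purC* is not transcribed.
So PurC is not produced.
Required activator PurC is absent, so *lutE* is not transcribed.
→ *lutE* is OFF.
Fe²⁺ is present, so HolD is inactive.
Autoinducer-2 is absent, so CilE is active.
With repressor CilE bound, *fenH* is not transcribed.
So FenH is not produced.
Required activator FenH is absent, so *jalV* is not transcribed.
→ *jalV* is OFF.
Cu²⁺ is absent, so TemT is active.
Malonate is present, so FenY is inactive.
With repressor TemT bound, *ulmR* is not transcribed.
→ *ulmR* is OFF.
0 of the 5 genes are transcribed.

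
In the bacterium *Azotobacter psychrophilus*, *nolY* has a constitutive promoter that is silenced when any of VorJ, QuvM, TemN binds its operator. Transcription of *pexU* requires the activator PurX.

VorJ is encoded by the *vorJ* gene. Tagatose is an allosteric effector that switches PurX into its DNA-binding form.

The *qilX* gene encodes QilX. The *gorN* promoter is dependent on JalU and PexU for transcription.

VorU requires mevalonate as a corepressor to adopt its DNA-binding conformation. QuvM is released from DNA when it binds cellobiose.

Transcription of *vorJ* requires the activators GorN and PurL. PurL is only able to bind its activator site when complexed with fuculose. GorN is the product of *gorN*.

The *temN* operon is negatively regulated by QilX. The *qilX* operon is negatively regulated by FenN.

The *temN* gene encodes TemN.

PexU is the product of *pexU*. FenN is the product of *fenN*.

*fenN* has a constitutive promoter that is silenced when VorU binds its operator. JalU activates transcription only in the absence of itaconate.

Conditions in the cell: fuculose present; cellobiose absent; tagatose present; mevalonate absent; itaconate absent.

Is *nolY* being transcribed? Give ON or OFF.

OFF

Itaconate is absent, so JalU is active.
Tagatose is present, so PurX is active.
No repressor is bound and PurX is active, so *pexU* is transcribed.
So PexU is produced and active.
No repressor is bound and JalU and PexU are active, so *gorN* is transcribed.
So GorN is produced and active.
Fuculose is present, so PurL is active.
No repressor is bound and GorN and PurL are active, so *vorJ* is transcribed.
So VorJ is produced and active.
Cellobiose is absent, so QuvM is active.
Mevalonate is absent, so VorU is inactive.
With no repressor bound, *fenN* is transcribed.
So FenN is produced and active.
With repressor FenN bound, *qilX* is not transcribed.
So QilX is not produced.
With no repressor bound, *temN* is transcribed.
So TemN is produced and active.
With repressor VorJ bound, *nolY* is not transcribed.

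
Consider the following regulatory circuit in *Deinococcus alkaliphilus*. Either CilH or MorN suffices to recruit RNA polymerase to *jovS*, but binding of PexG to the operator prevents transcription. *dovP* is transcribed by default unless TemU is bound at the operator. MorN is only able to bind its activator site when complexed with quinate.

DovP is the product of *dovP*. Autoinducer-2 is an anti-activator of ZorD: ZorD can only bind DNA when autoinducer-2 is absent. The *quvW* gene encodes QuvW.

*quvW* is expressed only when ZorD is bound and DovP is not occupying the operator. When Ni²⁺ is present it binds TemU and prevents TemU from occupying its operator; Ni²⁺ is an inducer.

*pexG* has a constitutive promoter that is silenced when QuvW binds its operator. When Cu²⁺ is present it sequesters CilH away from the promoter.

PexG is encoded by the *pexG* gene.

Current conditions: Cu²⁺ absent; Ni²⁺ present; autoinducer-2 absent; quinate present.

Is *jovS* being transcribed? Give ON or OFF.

OFF

Cu²⁺ is absent, so CilH is active.
Quinate is present, so MorN is active.
Autoinducer-2 is absent, so ZorD is active.
Ni²⁺ is present, so TemU is inactive.
With no repressor bound, *dovP* is transcribed.
So DovP is produced and active.
With repressor DovP bound, *quvW* is not transcribed.
So QuvW is not produced.
With no repressor bound, *pexG* is transcribed.
So PexG is produced and active.
With repressor PexG bound, *jovS* is not transcribed.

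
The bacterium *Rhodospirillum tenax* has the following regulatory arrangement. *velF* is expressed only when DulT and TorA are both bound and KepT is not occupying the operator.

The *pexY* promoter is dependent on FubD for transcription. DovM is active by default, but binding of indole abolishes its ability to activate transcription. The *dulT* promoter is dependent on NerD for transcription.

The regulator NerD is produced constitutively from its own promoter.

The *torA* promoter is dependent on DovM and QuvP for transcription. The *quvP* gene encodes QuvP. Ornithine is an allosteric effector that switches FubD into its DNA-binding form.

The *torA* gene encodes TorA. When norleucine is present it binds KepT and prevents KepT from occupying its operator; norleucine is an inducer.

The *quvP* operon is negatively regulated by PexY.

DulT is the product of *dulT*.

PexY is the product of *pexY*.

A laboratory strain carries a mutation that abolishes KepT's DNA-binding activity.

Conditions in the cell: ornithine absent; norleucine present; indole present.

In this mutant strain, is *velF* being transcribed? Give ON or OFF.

NerD is produced constitutively and is active.
No repressor is bound and NerD is active, so *dulT* is transcribed.
So DulT is produced and active.
KepT is non-functional in this strain, so it has no effect.
Indole is present, so DovM is inactive.
Ornithine is absent, so FubD is inactive.
Required activator FubD is absent, so *pexY* is not transcribed.
So PexY is not produced.
With no repressor bound, *quvP* is transcribed.
So QuvP is produced and active.
Required activator DovM is absent, so *torA* is not transcribed.
So TorA is not produced.
Required activator TorA is absent, so *velF* is not transcribed.

OFF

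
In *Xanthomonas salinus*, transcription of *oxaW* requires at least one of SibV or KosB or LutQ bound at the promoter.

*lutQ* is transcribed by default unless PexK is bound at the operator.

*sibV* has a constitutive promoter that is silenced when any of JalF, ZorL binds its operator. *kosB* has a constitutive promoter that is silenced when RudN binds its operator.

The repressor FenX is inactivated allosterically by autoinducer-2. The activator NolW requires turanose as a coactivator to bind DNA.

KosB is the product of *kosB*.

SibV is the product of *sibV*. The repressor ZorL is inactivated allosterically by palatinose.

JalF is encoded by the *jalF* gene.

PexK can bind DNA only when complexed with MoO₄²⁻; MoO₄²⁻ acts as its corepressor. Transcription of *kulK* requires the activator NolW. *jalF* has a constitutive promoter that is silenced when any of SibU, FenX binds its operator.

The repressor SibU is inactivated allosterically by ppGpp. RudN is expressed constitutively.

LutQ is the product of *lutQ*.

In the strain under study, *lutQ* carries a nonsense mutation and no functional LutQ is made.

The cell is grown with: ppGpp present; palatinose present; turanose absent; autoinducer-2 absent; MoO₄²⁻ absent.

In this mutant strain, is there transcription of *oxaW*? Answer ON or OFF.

ppGpp is present, so SibU is inactive.
Autoinducer-2 is absent, so FenX is active.
With repressor FenX bound, *jalF* is not transcribed.
So JalF is not produced.
Palatinose is present, so ZorL is inactive.
With no repressor bound, *sibV* is transcribed.
So SibV is produced and active.
RudN is produced constitutively and is active.
With repressor RudN bound, *kosB* is not transcribed.
So KosB is not produced.
LutQ is non-functional in this strain, so it has no effect.
Activator SibV is present, so *oxaW* is transcribed.

ON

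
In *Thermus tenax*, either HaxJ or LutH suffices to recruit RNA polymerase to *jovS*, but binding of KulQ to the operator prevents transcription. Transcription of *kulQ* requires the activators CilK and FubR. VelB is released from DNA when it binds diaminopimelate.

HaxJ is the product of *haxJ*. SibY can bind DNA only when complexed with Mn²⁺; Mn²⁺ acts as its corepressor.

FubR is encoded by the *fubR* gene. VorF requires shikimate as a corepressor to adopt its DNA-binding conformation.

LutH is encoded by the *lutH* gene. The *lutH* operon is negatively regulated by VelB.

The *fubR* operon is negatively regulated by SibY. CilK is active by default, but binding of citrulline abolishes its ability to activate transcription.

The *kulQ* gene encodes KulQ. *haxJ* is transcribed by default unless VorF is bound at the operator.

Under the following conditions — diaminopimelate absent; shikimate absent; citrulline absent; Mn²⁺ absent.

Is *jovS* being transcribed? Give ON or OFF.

OFF

Citrulline is absent, so CilK is active.
Mn²⁺ is absent, so SibY is inactive.
With no repressor bound, *fubR* is transcribed.
So FubR is produced and active.
No repressor is bound and CilK and FubR are active, so *kulQ* is transcribed.
So KulQ is produced and active.
Shikimate is absent, so VorF is inactive.
With no repressor bound, *haxJ* is transcribed.
So HaxJ is produced and active.
Diaminopimelate is absent, so VelB is active.
With repressor VelB bound, *lutH* is not transcribed.
So LutH is not produced.
With repressor KulQ bound, *jovS* is not transcribed.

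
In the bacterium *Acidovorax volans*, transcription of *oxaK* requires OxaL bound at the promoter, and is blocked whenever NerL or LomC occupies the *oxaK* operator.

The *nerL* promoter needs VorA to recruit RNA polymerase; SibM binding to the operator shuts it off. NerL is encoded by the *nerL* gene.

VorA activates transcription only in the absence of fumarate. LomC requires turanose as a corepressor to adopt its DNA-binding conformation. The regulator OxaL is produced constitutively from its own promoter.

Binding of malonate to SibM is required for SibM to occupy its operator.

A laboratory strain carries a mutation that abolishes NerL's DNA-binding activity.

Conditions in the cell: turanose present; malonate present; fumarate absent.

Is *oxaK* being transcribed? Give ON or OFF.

OFF

OxaL is produced constitutively and is active.
NerL is non-functional in this strain, so it has no effect.
Turanose is present, so LomC is active.
With repressor LomC bound, *oxaK* is not transcribed.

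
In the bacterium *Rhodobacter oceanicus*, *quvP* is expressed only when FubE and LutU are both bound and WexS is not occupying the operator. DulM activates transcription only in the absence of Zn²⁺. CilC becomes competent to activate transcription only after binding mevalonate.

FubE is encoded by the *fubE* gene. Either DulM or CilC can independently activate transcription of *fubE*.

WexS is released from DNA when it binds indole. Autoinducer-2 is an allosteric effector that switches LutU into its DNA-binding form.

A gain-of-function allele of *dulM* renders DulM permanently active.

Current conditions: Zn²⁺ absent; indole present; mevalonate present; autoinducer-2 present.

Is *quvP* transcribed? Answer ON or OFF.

Indole is present, so WexS is inactive.
DulM is constitutively active in this strain.
Mevalonate is present, so CilC is active.
Activator DulM is present, so *fubE* is transcribed.
So FubE is produced and active.
Autoinducer-2 is present, so LutU is active.
No repressor is bound and FubE and LutU are active, so *quvP* is transcribed.

ON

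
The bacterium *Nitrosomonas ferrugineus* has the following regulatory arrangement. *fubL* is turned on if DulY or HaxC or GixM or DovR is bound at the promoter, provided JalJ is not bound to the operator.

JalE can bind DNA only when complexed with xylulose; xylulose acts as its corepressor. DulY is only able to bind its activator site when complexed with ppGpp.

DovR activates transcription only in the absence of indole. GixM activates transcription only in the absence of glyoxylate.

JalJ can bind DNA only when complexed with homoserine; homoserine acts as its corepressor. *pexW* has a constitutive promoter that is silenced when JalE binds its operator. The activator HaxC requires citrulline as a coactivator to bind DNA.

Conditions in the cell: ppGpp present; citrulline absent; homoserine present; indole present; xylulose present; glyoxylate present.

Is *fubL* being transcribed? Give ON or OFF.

Homoserine is present, so JalJ is active.
ppGpp is present, so DulY is active.
Citrulline is absent, so HaxC is inactive.
Glyoxylate is present, so GixM is inactive.
Indole is present, so DovR is inactive.
With repressor JalJ bound, *fubL* is not transcribed.

OFF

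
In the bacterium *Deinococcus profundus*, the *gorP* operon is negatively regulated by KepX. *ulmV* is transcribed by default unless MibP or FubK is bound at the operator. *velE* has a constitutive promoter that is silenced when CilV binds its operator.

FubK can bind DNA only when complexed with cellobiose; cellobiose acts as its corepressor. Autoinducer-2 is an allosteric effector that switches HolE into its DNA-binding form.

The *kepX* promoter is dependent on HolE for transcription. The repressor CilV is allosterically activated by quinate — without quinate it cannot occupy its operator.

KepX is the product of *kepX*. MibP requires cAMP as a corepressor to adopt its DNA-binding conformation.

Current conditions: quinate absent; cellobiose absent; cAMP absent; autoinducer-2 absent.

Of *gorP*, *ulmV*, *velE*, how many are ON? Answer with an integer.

3

Autoinducer-2 is absent, so HolE is inactive.
Required activator HolE is absent, so *kepX* is not transcribed.
So KepX is not produced.
With no repressor bound, *gorP* is transcribed.
→ *gorP* is ON.
cAMP is absent, so MibP is inactive.
Cellobiose is absent, so FubK is inactive.
With no repressor bound, *ulmV* is transcribed.
→ *ulmV* is ON.
Quinate is absent, so CilV is inactive.
With no repressor bound, *velE* is transcribed.
→ *velE* is ON.
3 of the 3 genes are transcribed.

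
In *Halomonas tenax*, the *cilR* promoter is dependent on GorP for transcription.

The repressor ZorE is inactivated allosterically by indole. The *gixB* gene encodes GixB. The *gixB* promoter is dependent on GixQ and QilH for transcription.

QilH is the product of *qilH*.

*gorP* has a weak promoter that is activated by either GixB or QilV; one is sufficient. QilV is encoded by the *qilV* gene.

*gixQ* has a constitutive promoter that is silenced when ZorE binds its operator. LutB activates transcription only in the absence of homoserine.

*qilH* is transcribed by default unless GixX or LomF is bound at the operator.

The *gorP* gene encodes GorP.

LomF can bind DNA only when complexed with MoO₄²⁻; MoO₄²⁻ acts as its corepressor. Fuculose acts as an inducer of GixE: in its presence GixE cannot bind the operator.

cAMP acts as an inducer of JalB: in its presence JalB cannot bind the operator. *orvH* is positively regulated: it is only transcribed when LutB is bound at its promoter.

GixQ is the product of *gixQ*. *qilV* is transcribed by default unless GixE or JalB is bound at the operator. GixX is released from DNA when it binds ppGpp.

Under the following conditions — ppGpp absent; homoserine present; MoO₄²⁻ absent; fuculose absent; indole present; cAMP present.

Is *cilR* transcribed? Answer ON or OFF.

OFF

Indole is present, so ZorE is inactive.
With no repressor bound, *gixQ* is transcribed.
So GixQ is produced and active.
ppGpp is absent, so GixX is active.
MoO₄²⁻ is absent, so LomF is inactive.
With repressor GixX bound, *qilH* is not transcribed.
So QilH is not produced.
Required activator QilH is absent, so *gixB* is not transcribed.
So GixB is not produced.
Fuculose is absent, so GixE is active.
cAMP is present, so JalB is inactive.
With repressor GixE bound, *qilV* is not transcribed.
So QilV is not produced.
No activator is available at the *gorP* promoter, so *gorP* is not transcribed.
So GorP is not produced.
Required activator GorP is absent, so *cilR* is not transcribed.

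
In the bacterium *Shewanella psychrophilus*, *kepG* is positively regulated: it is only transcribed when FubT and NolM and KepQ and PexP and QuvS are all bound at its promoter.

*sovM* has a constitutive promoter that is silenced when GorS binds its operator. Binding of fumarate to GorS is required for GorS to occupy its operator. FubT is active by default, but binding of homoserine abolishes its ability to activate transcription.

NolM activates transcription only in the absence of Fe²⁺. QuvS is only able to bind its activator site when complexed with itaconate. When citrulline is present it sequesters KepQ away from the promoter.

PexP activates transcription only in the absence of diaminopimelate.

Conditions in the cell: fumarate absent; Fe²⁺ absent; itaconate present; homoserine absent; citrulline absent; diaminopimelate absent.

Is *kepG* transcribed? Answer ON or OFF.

Homoserine is absent, so FubT is active.
Fe²⁺ is absent, so NolM is active.
Citrulline is absent, so KepQ is active.
Diaminopimelate is absent, so PexP is active.
Itaconate is present, so QuvS is active.
No repressor is bound and FubT and NolM and KepQ and PexP and QuvS are active, so *kepG* is transcribed.

ON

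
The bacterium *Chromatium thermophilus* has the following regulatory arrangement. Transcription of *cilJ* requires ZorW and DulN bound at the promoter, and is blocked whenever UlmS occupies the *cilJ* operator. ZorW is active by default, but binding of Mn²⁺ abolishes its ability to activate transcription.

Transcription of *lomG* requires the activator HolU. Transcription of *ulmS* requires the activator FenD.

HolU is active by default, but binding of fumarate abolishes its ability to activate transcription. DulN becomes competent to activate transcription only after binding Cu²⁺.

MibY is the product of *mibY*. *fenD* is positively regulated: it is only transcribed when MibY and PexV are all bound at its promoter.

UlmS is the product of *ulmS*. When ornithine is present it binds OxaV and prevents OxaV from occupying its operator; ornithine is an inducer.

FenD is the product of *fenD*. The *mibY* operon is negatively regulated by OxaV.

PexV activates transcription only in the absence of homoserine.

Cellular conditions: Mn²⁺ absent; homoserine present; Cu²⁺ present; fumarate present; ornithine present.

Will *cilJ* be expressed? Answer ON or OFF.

Mn²⁺ is absent, so ZorW is active.
Cu²⁺ is present, so DulN is active.
Ornithine is present, so OxaV is inactive.
With no repressor bound, *mibY* is transcribed.
So MibY is produced and active.
Homoserine is present, so PexV is inactive.
Required activator PexV is absent, so *fenD* is not transcribed.
So FenD is not produced.
Required activator FenD is absent, so *ulmS* is not transcribed.
So UlmS is not produced.
No repressor is bound and ZorW and DulN are active, so *cilJ* is transcribed.

ON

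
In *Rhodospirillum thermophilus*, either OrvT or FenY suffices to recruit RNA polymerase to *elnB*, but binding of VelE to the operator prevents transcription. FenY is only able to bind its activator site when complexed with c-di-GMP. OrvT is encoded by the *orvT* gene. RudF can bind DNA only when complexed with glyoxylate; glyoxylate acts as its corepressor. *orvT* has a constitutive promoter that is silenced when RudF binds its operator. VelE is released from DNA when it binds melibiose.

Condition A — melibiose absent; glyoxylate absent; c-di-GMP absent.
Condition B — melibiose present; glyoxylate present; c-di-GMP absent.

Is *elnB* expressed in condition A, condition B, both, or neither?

Condition A:
Melibiose is absent, so VelE is active.
Glyoxylate is absent, so RudF is inactive.
With no repressor bound, *orvT* is transcribed.
So OrvT is produced and active.
c-di-GMP is absent, so FenY is inactive.
With repressor VelE bound, *elnB* is not transcribed.
→ *elnB* is OFF in A.
Condition B:
Melibiose is present, so VelE is inactive.
Glyoxylate is present, so RudF is active.
With repressor RudF bound, *orvT* is not transcribed.
So OrvT is not produced.
c-di-GMP is absent, so FenY is inactive.
No activator is available at the *elnB* promoter, so *elnB* is not transcribed.
→ *elnB* is OFF in B.

neither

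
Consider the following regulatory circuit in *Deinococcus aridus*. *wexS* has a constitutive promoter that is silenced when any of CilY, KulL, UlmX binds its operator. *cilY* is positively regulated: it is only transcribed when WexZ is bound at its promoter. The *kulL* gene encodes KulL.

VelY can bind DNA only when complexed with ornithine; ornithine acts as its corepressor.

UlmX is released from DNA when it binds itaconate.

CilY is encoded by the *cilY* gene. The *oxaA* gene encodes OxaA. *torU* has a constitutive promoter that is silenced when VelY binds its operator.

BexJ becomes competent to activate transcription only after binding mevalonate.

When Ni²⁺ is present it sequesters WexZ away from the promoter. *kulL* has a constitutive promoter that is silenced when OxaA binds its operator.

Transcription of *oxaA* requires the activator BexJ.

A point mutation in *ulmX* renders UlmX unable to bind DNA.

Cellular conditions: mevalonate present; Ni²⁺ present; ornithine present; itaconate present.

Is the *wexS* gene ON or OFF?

ON

Ni²⁺ is present, so WexZ is inactive.
Required activator WexZ is absent, so *cilY* is not transcribed.
So CilY is not produced.
Mevalonate is present, so BexJ is active.
No repressor is bound and BexJ is active, so *oxaA* is transcribed.
So OxaA is produced and active.
With repressor OxaA bound, *kulL* is not transcribed.
So KulL is not produced.
UlmX is non-functional in this strain, so it has no effect.
With no repressor bound, *wexS* is transcribed.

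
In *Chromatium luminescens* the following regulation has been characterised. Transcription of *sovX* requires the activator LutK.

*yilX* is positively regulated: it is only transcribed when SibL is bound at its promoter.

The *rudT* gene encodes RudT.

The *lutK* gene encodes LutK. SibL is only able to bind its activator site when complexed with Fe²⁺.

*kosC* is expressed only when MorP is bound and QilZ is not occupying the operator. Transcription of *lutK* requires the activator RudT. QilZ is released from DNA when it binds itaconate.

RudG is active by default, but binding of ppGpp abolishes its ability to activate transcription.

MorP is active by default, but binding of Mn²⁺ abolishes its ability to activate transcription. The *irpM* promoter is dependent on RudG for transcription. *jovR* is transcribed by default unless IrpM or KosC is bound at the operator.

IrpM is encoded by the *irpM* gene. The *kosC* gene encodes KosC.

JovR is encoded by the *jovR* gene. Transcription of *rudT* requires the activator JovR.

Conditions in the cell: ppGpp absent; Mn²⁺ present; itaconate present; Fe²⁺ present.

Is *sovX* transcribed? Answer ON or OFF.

ppGpp is absent, so RudG is active.
No repressor is bound and RudG is active, so *irpM* is transcribed.
So IrpM is produced and active.
Itaconate is present, so QilZ is inactive.
Mn²⁺ is present, so MorP is inactive.
Required activator MorP is absent, so *kosC* is not transcribed.
So KosC is not produced.
With repressor IrpM bound, *jovR* is not transcribed.
So JovR is not produced.
Required activator JovR is absent, so *rudT* is not transcribed.
So RudT is not produced.
Required activator RudT is absent, so *lutK* is not transcribed.
So LutK is not produced.
Required activator LutK is absent, so *sovX* is not transcribed.

OFF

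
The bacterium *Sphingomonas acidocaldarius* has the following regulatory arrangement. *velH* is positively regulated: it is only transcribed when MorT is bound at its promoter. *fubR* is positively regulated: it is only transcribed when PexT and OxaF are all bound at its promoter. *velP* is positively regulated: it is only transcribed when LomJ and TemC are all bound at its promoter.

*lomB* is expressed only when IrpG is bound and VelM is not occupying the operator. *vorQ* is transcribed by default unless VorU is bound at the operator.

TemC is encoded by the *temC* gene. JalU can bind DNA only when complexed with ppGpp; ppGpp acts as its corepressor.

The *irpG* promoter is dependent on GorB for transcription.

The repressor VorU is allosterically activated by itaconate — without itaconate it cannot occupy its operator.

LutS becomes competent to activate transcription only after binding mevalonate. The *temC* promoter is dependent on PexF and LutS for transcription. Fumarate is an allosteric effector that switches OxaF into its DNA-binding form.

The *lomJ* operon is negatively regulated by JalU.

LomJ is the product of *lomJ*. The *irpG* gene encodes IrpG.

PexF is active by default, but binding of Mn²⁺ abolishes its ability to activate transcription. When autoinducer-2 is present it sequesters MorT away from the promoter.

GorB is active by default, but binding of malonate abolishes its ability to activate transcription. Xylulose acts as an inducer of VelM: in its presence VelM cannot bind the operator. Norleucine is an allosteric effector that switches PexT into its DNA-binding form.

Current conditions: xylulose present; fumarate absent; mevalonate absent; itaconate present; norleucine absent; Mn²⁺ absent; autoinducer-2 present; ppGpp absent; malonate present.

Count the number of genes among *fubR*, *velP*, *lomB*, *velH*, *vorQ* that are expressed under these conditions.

Norleucine is absent, so PexT is inactive.
Fumarate is absent, so OxaF is inactive.
Required activator PexT is absent, so *fubR* is not transcribed.
→ *fubR* is OFF.
ppGpp is absent, so JalU is inactive.
With no repressor bound, *lomJ* is transcribed.
So LomJ is produced and active.
Mn²⁺ is absent, so PexF is active.
Mevalonate is absent, so LutS is inactive.
Required activator LutS is absent, so *temC* is not transcribed.
So TemC is not produced.
Required activator TemC is absent, so *velP* is not transcribed.
→ *velP* is OFF.
Xylulose is present, so VelM is inactive.
Malonate is present, so GorB is inactive.
Required activator GorB is absent, so *irpG* is not transcribed.
So IrpG is not produced.
Required activator IrpG is absent, so *lomB* is not transcribed.
→ *lomB* is OFF.
Autoinducer-2 is present, so MorT is inactive.
Required activator MorT is absent, so *velH* is not transcribed.
→ *velH* is OFF.
Itaconate is present, so VorU is active.
With repressor VorU bound, *vorQ* is not transcribed.
→ *vorQ* is OFF.
0 of the 5 genes are transcribed.

0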